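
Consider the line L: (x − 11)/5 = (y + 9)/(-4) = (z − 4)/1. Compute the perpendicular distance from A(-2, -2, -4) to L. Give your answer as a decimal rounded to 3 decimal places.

6.255

L has direction (5, -4, 1) through (11, -9, 4).
Taking (11, -9, 4) on L with direction v = (5, -4, 1): w = A − (11, -9, 4) = (-13, 7, -8), and w × v = (-25, -27, 17).
Distance = |w × v| / |v| = √1643 / √42 ≈ 6.255.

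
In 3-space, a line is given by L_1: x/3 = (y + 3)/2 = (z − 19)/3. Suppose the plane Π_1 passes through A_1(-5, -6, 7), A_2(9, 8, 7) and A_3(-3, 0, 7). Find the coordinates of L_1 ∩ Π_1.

(-12, -11, 7)

L_1 has direction (3, 2, 3) through (0, -3, 19).
A_1A_2 = (14, 14, 0), A_1A_3 = (2, 6, 0); a normal to Π_1 is A_1A_2 × A_1A_3 = (0, 0, 56).
Using A_1: Π_1 has equation 56z = 392.
Substitute r = (0, -3, 19) + t(3, 2, 3) into the plane: 1064 + 168t = 392, so t = -4.
Intersection: (0, -3, 19) + (-4)·(3, 2, 3) = (-12, -11, 7).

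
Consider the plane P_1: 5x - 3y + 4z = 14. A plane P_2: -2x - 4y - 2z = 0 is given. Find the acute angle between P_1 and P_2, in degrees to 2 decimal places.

cos θ = |n₁·n₂| / (|n₁||n₂|) = |-6| / (√50 · √24).
θ = arccos(0.17321) ≈ 80.03°.

80.03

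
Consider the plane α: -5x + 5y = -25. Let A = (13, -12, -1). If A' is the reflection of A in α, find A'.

(-7, 8, -1)

λ = (n·A − d)/|n|² = (-125 − (-25))/50 = -2.
Reflection = A − 2λn = (13, -12, -1) − (-4)·(-5, 5, 0) = (-7, 8, -1).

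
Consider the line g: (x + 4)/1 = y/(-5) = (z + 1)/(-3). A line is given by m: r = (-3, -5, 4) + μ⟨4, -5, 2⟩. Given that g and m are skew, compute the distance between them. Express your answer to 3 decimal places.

3.710

g has direction (1, -5, -3) through (-4, 0, -1).
Common perpendicular direction n = (1, -5, -3) × (4, -5, 2) = (-25, -14, 15).
With w = (-3, -5, 4) − (-4, 0, -1) = (1, -5, 5), w · n = 120.
Distance = |w · n| / |n| = |120| / √1046 ≈ 3.710.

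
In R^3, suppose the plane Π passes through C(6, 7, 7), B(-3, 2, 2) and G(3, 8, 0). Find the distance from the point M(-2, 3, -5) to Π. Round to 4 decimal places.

2.3905

CB = (-9, -5, -5), CG = (-3, 1, -7); a normal to Π is CB × CG = (40, -48, -24).
Using C: Π has equation 40x - 48y - 24z = -264.
n·M − d = (40)·(-2) + (-48)·(3) + (-24)·(-5) − (-264) = 160; |n| = √4480.
Distance = |160| / √4480 = 160/√4480 ≈ 2.3905.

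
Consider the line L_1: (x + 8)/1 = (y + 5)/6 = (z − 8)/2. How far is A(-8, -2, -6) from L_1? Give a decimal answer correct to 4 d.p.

L_1 has direction (1, 6, 2) through (-8, -5, 8).
Taking (-8, -5, 8) on L_1 with direction v = (1, 6, 2): w = A − (-8, -5, 8) = (0, 3, -14), and w × v = (90, -14, -3).
Distance = |w × v| / |v| = √8305 / √41 ≈ 14.2324.

14.2324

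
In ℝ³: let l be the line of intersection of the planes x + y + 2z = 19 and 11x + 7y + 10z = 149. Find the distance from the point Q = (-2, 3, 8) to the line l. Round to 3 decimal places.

Direction of l: (1, 1, 2) × (11, 7, 10) = (-4, 12, -4).
A point on l: solving the two plane equations with x = 8 gives (8, 3, 4).
Taking (8, 3, 4) on l with direction v = (-4, 12, -4): w = Q − (8, 3, 4) = (-10, 0, 4), and w × v = (-48, -56, -120).
Distance = |w × v| / |v| = √19840 / √176 ≈ 10.617.

10.617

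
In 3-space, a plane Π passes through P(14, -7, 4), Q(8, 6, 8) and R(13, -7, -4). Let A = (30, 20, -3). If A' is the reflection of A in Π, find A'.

(-18, -4, 3)

PQ = (-6, 13, 4), PR = (-1, 0, -8); a normal to Π is PQ × PR = (-104, -52, 13).
Using P: Π has equation -104x - 52y + 13z = -1040.
λ = (n·A − d)/|n|² = (-4199 − (-1040))/13689 = -3/13.
Reflection = A − 2λn = (30, 20, -3) − (-6/13)·(-104, -52, 13) = (-18, -4, 3).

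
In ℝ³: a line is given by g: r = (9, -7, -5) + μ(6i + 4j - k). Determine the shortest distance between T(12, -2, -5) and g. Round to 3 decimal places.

2.599

Taking (9, -7, -5) on g with direction v = (6, 4, -1): w = T − (9, -7, -5) = (3, 5, 0), and w × v = (-5, 3, -18).
Distance = |w × v| / |v| = √358 / √53 ≈ 2.599.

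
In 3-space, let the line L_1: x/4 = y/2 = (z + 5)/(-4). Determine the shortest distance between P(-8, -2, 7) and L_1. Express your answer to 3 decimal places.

4.000

L_1 has direction (4, 2, -4) through (0, 0, -5).
Taking (0, 0, -5) on L_1 with direction v = (4, 2, -4): w = P − (0, 0, -5) = (-8, -2, 12), and w × v = (-16, 16, -8).
Distance = |w × v| / |v| = √576 / √36 ≈ 4.000.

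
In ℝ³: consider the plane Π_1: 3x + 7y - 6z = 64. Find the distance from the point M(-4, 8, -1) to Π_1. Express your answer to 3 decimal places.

n·M − d = (3)·(-4) + (7)·(8) + (-6)·(-1) − 64 = -14; |n| = √94.
Distance = |-14| / √94 = 14/√94 ≈ 1.444.

1.444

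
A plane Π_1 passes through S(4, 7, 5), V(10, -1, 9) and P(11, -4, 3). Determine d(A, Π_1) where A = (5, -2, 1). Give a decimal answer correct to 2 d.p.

SV = (6, -8, 4), SP = (7, -11, -2); a normal to Π_1 is SV × SP = (60, 40, -10).
Using S: Π_1 has equation 60x + 40y - 10z = 470.
n·A − d = (60)·(5) + (40)·(-2) + (-10)·(1) − 470 = -260; |n| = √5300.
Distance = |-260| / √5300 = 260/√5300 ≈ 3.57.

3.57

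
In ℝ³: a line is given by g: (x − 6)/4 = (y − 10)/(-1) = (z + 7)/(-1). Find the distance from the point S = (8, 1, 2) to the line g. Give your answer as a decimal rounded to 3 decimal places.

g has direction (4, -1, -1) through (6, 10, -7).
Taking (6, 10, -7) on g with direction v = (4, -1, -1): w = S − (6, 10, -7) = (2, -9, 9), and w × v = (18, 38, 34).
Distance = |w × v| / |v| = √2924 / √18 ≈ 12.745.

12.745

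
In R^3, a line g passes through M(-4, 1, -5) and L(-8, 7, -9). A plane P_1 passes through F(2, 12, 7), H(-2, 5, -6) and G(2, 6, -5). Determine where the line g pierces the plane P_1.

A direction vector for g is L − M = (-4, 6, -4).
FH = (-4, -7, -13), FG = (0, -6, -12); a normal to P_1 is FH × FG = (6, -48, 24).
Using F: P_1 has equation 6x - 48y + 24z = -396.
Substitute r = (-4, 1, -5) + t(-4, 6, -4) into the plane: -192 + (-408)t = -396, so t = 1/2.
Intersection: (-4, 1, -5) + (1/2)·(-4, 6, -4) = (-6, 4, -7).

(-6, 4, -7)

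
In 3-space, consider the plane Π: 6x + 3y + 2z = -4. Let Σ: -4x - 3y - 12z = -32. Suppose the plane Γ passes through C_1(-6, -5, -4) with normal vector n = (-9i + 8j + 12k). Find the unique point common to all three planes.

(2, -8, 4)

Γ: n·r = n·C_1 gives -9x + 8y + 12z = -34.
Solving the 3×3 linear system 6x + 3y + 2z = -4, -4x - 3y - 12z = -32, -9x + 8y + 12z = -34 (e.g. by elimination or Cramer's rule, determinant = 710) gives (2, -8, 4).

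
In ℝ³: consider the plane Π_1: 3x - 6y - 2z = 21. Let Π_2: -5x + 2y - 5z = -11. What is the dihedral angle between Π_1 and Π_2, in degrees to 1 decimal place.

cos θ = |n₁·n₂| / (|n₁||n₂|) = |-17| / (√49 · √54).
θ = arccos(0.33049) ≈ 70.7°.

70.7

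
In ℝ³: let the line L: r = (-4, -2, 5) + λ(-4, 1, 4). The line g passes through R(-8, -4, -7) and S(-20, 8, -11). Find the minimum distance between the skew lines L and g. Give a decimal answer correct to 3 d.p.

A direction vector for g is S − R = (-12, 12, -4).
Common perpendicular direction n = (-4, 1, 4) × (-12, 12, -4) = (-52, -64, -36).
With w = (-8, -4, -7) − (-4, -2, 5) = (-4, -2, -12), w · n = 768.
Distance = |w · n| / |n| = |768| / √8096 ≈ 8.535.

8.535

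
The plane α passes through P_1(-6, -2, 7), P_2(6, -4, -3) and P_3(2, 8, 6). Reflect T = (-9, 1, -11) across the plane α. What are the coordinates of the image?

P_1P_2 = (12, -2, -10), P_1P_3 = (8, 10, -1); a normal to α is P_1P_2 × P_1P_3 = (102, -68, 136).
Using P_1: α has equation 102x - 68y + 136z = 476.
λ = (n·T − d)/|n|² = (-2482 − 476)/33524 = -3/34.
Reflection = T − 2λn = (-9, 1, -11) − (-3/17)·(102, -68, 136) = (9, -11, 13).

(9, -11, 13)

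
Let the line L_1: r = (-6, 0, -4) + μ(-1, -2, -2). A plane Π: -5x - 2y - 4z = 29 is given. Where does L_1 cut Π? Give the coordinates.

Substitute r = (-6, 0, -4) + t(-1, -2, -2) into the plane: 46 + 17t = 29, so t = -1.
Intersection: (-6, 0, -4) + (-1)·(-1, -2, -2) = (-5, 2, -2).

(-5, 2, -2)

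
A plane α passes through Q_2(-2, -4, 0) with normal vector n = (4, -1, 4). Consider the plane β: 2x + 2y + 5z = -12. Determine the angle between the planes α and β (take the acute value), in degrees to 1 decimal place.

α: n·r = n·Q_2 gives 4x - y + 4z = -4.
cos θ = |n₁·n₂| / (|n₁||n₂|) = |26| / (√33 · √33).
θ = arccos(0.78788) ≈ 38.0°.

38.0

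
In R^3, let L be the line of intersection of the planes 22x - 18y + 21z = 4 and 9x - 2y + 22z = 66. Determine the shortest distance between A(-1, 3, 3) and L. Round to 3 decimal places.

Direction of L: (22, -18, 21) × (9, -2, 22) = (-354, -295, 118).
A point on L: solving the two plane equations with x = -2 gives (-2, 2, 4).
Taking (-2, 2, 4) on L with direction v = (-354, -295, 118): w = A − (-2, 2, 4) = (1, 1, -1), and w × v = (-177, 236, 59).
Distance = |w × v| / |v| = √90506 / √226265 ≈ 0.632.

0.632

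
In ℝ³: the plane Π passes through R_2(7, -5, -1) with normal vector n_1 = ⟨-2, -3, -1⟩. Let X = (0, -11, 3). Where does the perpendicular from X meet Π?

Π: n_1·r = n_1·R_2 gives -2x - 3y - z = 2.
Foot = X − λn with λ = (n·X − d)/|n|² = (30 − 2)/14 = 2.
Foot = (0, -11, 3) − 2·(-2, -3, -1) = (4, -5, 5).

(4, -5, 5)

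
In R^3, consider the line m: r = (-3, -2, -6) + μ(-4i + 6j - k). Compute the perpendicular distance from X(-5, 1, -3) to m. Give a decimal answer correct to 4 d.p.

Taking (-3, -2, -6) on m with direction v = (-4, 6, -1): w = X − (-3, -2, -6) = (-2, 3, 3), and w × v = (-21, -14, 0).
Distance = |w × v| / |v| = √637 / √53 ≈ 3.4668.

3.4668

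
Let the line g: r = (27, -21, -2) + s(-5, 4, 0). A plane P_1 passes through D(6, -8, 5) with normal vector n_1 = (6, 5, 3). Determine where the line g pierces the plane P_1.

(7, -5, -2)

P_1: n_1·r = n_1·D gives 6x + 5y + 3z = 11.
Substitute r = (27, -21, -2) + t(-5, 4, 0) into the plane: 51 + (-10)t = 11, so t = 4.
Intersection: (27, -21, -2) + 4·(-5, 4, 0) = (7, -5, -2).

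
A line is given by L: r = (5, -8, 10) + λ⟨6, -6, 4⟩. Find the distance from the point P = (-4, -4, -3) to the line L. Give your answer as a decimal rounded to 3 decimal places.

8.600

Taking (5, -8, 10) on L with direction v = (6, -6, 4): w = P − (5, -8, 10) = (-9, 4, -13), and w × v = (-62, -42, 30).
Distance = |w × v| / |v| = √6508 / √88 ≈ 8.600.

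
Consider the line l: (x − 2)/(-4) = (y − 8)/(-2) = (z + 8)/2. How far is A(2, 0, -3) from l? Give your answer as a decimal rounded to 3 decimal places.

7.800

l has direction (-4, -2, 2) through (2, 8, -8).
Taking (2, 8, -8) on l with direction v = (-4, -2, 2): w = A − (2, 8, -8) = (0, -8, 5), and w × v = (-6, -20, -32).
Distance = |w × v| / |v| = √1460 / √24 ≈ 7.800.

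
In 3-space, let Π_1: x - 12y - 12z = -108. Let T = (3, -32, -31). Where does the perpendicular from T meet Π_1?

Foot = T − λn with λ = (n·T − d)/|n|² = (759 − (-108))/289 = 3.
Foot = (3, -32, -31) − 3·(1, -12, -12) = (0, 4, 5).

(0, 4, 5)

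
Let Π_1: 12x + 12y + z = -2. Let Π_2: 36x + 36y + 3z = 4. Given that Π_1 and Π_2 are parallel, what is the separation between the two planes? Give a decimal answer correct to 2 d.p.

0.20

Rescale Π_2 by 1/3: 12x + 12y + z = 4/3. Then distance = |-2 − (4/3)| / √289 ≈ 0.20.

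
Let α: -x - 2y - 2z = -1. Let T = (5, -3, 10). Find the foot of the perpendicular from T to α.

Foot = T − λn with λ = (n·T − d)/|n|² = (-19 − (-1))/9 = -2.
Foot = (5, -3, 10) − (-2)·(-1, -2, -2) = (3, -7, 6).

(3, -7, 6)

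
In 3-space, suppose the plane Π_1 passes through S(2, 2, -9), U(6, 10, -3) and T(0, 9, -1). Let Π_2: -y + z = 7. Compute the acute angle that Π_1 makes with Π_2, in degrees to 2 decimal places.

SU = (4, 8, 6), ST = (-2, 7, 8); a normal to Π_1 is SU × ST = (22, -44, 44).
Using S: Π_1 has equation 22x - 44y + 44z = -440.
cos θ = |n₁·n₂| / (|n₁||n₂|) = |88| / (√4356 · √2).
θ = arccos(0.94281) ≈ 19.47°.

19.47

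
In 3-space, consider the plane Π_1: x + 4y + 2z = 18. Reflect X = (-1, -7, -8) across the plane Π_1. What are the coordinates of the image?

(5, 17, 4)

λ = (n·X − d)/|n|² = (-45 − 18)/21 = -3.
Reflection = X − 2λn = (-1, -7, -8) − (-6)·(1, 4, 2) = (5, 17, 4).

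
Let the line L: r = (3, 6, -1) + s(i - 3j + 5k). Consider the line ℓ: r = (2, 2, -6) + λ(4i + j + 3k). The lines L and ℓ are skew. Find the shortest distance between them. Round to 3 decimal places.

Common perpendicular direction n = (1, -3, 5) × (4, 1, 3) = (-14, 17, 13).
With w = (2, 2, -6) − (3, 6, -1) = (-1, -4, -5), w · n = -119.
Distance = |w · n| / |n| = |-119| / √654 ≈ 4.653.

4.653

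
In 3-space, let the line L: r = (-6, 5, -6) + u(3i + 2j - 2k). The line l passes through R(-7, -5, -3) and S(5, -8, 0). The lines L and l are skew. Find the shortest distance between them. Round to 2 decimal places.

4.95

A direction vector for l is S − R = (12, -3, 3).
Common perpendicular direction n = (3, 2, -2) × (12, -3, 3) = (0, -33, -33).
With w = (-7, -5, -3) − (-6, 5, -6) = (-1, -10, 3), w · n = 231.
Distance = |w · n| / |n| = |231| / √2178 ≈ 4.95.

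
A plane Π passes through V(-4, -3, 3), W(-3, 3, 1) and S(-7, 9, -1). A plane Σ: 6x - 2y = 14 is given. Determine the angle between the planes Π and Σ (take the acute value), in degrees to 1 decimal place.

VW = (1, 6, -2), VS = (-3, 12, -4); a normal to Π is VW × VS = (0, 10, 30).
Using V: Π has equation 10y + 30z = 60.
cos θ = |n₁·n₂| / (|n₁||n₂|) = |-20| / (√1000 · √40).
θ = arccos(0.10000) ≈ 84.3°.

84.3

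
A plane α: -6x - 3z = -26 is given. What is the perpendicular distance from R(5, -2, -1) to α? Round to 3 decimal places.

n·R − d = (-6)·(5) + (0)·(-2) + (-3)·(-1) − (-26) = -1; |n| = √45.
Distance = |-1| / √45 = 1/√45 ≈ 0.149.

0.149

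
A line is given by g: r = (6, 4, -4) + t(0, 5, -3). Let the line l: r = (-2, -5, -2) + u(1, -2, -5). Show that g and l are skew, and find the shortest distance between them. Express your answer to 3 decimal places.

8.401

Common perpendicular direction n = (0, 5, -3) × (1, -2, -5) = (-31, -3, -5).
With w = (-2, -5, -2) − (6, 4, -4) = (-8, -9, 2), w · n = 265.
Since n ≠ 0 the lines are not parallel, and w · n = 265 ≠ 0 so they do not intersect; hence they are skew.
Distance = |w · n| / |n| = |265| / √995 ≈ 8.401.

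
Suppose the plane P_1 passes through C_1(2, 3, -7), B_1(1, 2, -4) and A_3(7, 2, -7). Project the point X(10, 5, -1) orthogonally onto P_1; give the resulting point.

(9, 0, -3)

C_1B_1 = (-1, -1, 3), C_1A_3 = (5, -1, 0); a normal to P_1 is C_1B_1 × C_1A_3 = (3, 15, 6).
Using C_1: P_1 has equation 3x + 15y + 6z = 9.
Foot = X − λn with λ = (n·X − d)/|n|² = (99 − 9)/270 = 1/3.
Foot = (10, 5, -1) − (1/3)·(3, 15, 6) = (9, 0, -3).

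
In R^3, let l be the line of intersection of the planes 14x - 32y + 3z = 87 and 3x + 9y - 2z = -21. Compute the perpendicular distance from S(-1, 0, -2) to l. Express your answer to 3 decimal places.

Direction of l: (14, -32, 3) × (3, 9, -2) = (37, 37, 222).
A point on l: solving the two plane equations with x = 0 gives (0, -3, -3).
Taking (0, -3, -3) on l with direction v = (37, 37, 222): w = S − (0, -3, -3) = (-1, 3, 1), and w × v = (629, 259, -148).
Distance = |w × v| / |v| = √484626 / √52022 ≈ 3.052.

3.052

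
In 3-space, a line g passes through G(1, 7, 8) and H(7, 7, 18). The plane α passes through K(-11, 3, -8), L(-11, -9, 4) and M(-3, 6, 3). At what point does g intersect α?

(-11, 7, -12)

A direction vector for g is H − G = (6, 0, 10).
KL = (0, -12, 12), KM = (8, 3, 11); a normal to α is KL × KM = (-168, 96, 96).
Using K: α has equation -168x + 96y + 96z = 1368.
Substitute r = (1, 7, 8) + t(6, 0, 10) into the plane: 1272 + (-48)t = 1368, so t = -2.
Intersection: (1, 7, 8) + (-2)·(6, 0, 10) = (-11, 7, -12).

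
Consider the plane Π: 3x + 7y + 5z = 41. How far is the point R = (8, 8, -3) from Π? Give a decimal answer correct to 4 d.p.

2.6343

n·R − d = (3)·(8) + (7)·(8) + (5)·(-3) − 41 = 24; |n| = √83.
Distance = |24| / √83 = 24/√83 ≈ 2.6343.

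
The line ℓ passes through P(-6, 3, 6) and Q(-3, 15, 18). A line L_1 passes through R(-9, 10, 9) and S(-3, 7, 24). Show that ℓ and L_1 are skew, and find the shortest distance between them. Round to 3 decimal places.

A direction vector for ℓ is Q − P = (3, 12, 12).
A direction vector for L_1 is S − R = (6, -3, 15).
Common perpendicular direction n = (3, 12, 12) × (6, -3, 15) = (216, 27, -81).
With w = (-9, 10, 9) − (-6, 3, 6) = (-3, 7, 3), w · n = -702.
Since n ≠ 0 the lines are not parallel, and w · n = -702 ≠ 0 so they do not intersect; hence they are skew.
Distance = |w · n| / |n| = |-702| / √53946 ≈ 3.022.

3.022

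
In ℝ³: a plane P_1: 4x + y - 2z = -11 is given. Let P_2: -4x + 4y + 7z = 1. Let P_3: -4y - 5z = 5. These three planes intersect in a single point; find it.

Solving the 3×3 linear system 4x + y - 2z = -11, -4x + 4y + 7z = 1, -4y - 5z = 5 (e.g. by elimination or Cramer's rule, determinant = -20) gives (0, -5, 3).

(0, -5, 3)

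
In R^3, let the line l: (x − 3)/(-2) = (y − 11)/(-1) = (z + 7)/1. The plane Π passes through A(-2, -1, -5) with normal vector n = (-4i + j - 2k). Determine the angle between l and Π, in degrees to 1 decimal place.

26.5

l has direction (-2, -1, 1) through (3, 11, -7).
Π: n·r = n·A gives -4x + y - 2z = 17.
sin θ = |n·v| / (|n||v|) = |5| / (√21 · √6) = 0.44544.
θ ≈ 26.5°.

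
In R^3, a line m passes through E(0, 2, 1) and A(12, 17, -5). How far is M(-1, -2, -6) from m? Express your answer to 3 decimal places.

7.986

A direction vector for m is A − E = (12, 15, -6).
Taking (0, 2, 1) on m with direction v = (12, 15, -6): w = M − (0, 2, 1) = (-1, -4, -7), and w × v = (129, -90, 33).
Distance = |w × v| / |v| = √25830 / √405 ≈ 7.986.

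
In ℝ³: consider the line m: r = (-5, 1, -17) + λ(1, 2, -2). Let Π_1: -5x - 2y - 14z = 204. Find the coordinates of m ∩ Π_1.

Substitute r = (-5, 1, -17) + t(1, 2, -2) into the plane: 261 + 19t = 204, so t = -3.
Intersection: (-5, 1, -17) + (-3)·(1, 2, -2) = (-8, -5, -11).

(-8, -5, -11)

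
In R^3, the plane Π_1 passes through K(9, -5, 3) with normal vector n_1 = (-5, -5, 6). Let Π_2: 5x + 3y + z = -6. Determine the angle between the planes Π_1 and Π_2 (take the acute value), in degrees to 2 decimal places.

51.70

Π_1: n_1·r = n_1·K gives -5x - 5y + 6z = -2.
cos θ = |n₁·n₂| / (|n₁||n₂|) = |-34| / (√86 · √35).
θ = arccos(0.61972) ≈ 51.70°.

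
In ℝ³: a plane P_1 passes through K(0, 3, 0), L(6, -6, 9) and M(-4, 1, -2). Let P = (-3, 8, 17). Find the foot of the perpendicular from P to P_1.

(6, 2, 5)

KL = (6, -9, 9), KM = (-4, -2, -2); a normal to P_1 is KL × KM = (36, -24, -48).
Using K: P_1 has equation 36x - 24y - 48z = -72.
Foot = P − λn with λ = (n·P − d)/|n|² = (-1116 − (-72))/4176 = -1/4.
Foot = (-3, 8, 17) − (-1/4)·(36, -24, -48) = (6, 2, 5).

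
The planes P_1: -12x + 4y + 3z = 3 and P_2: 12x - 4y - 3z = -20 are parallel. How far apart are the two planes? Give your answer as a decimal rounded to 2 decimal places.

1.31

Rescale P_2 by 1/(-1): -12x + 4y + 3z = 20. Then distance = |3 − 20| / √169 ≈ 1.31.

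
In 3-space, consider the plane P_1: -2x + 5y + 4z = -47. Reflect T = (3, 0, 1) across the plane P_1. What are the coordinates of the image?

λ = (n·T − d)/|n|² = (-2 − (-47))/45 = 1.
Reflection = T − 2λn = (3, 0, 1) − 2·(-2, 5, 4) = (7, -10, -7).

(7, -10, -7)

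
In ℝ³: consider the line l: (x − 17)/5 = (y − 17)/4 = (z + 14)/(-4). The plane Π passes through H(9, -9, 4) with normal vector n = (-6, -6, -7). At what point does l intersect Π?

(2, 5, -2)

l has direction (5, 4, -4) through (17, 17, -14).
Π: n·r = n·H gives -6x - 6y - 7z = -28.
Substitute r = (17, 17, -14) + t(5, 4, -4) into the plane: -106 + (-26)t = -28, so t = -3.
Intersection: (17, 17, -14) + (-3)·(5, 4, -4) = (2, 5, -2).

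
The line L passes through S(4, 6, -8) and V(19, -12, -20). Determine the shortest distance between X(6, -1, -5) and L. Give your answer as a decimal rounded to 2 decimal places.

A direction vector for L is V − S = (15, -18, -12).
Taking (4, 6, -8) on L with direction v = (15, -18, -12): w = X − (4, 6, -8) = (2, -7, 3), and w × v = (138, 69, 69).
Distance = |w × v| / |v| = √28566 / √693 ≈ 6.42.

6.42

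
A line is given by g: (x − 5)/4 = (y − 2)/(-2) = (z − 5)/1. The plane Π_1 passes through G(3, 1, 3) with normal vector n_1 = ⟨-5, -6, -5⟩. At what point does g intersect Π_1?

(-3, 6, 3)

g has direction (4, -2, 1) through (5, 2, 5).
Π_1: n_1·r = n_1·G gives -5x - 6y - 5z = -36.
Substitute r = (5, 2, 5) + t(4, -2, 1) into the plane: -62 + (-13)t = -36, so t = -2.
Intersection: (5, 2, 5) + (-2)·(4, -2, 1) = (-3, 6, 3).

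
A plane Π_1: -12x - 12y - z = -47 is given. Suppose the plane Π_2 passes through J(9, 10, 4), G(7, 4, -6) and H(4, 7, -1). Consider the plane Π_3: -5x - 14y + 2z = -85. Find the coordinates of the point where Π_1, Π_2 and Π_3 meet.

JG = (-2, -6, -10), JH = (-5, -3, -5); a normal to Π_2 is JG × JH = (0, 40, -24).
Using J: Π_2 has equation 40y - 24z = 304.
Solving the 3×3 linear system -12x - 12y - z = -47, 40y - 24z = 304, -5x - 14y + 2z = -85 (e.g. by elimination or Cramer's rule, determinant = 1432) gives (-3, 7, -1).

(-3, 7, -1)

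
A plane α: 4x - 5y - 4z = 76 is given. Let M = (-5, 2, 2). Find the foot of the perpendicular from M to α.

(3, -8, -6)

Foot = M − λn with λ = (n·M − d)/|n|² = (-38 − 76)/57 = -2.
Foot = (-5, 2, 2) − (-2)·(4, -5, -4) = (3, -8, -6).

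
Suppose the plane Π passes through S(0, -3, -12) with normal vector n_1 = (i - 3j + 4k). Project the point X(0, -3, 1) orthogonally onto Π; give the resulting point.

(-2, 3, -7)

Π: n_1·r = n_1·S gives x - 3y + 4z = -39.
Foot = X − λn with λ = (n·X − d)/|n|² = (13 − (-39))/26 = 2.
Foot = (0, -3, 1) − 2·(1, -3, 4) = (-2, 3, -7).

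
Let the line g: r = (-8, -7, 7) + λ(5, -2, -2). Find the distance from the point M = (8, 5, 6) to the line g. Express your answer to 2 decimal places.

17.29

Taking (-8, -7, 7) on g with direction v = (5, -2, -2): w = M − (-8, -7, 7) = (16, 12, -1), and w × v = (-26, 27, -92).
Distance = |w × v| / |v| = √9869 / √33 ≈ 17.29.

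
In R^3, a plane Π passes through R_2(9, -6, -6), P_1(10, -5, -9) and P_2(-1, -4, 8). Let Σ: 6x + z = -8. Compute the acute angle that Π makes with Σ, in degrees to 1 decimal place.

39.9

R_2P_1 = (1, 1, -3), R_2P_2 = (-10, 2, 14); a normal to Π is R_2P_1 × R_2P_2 = (20, 16, 12).
Using R_2: Π has equation 20x + 16y + 12z = 12.
cos θ = |n₁·n₂| / (|n₁||n₂|) = |132| / (√800 · √37).
θ = arccos(0.76723) ≈ 39.9°.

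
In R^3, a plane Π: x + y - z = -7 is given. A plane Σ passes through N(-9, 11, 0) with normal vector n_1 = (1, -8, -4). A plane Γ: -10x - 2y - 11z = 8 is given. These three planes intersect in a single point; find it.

(-9, 8, 6)

Σ: n_1·r = n_1·N gives x - 8y - 4z = -97.
Solving the 3×3 linear system x + y - z = -7, x - 8y - 4z = -97, -10x - 2y - 11z = 8 (e.g. by elimination or Cramer's rule, determinant = 213) gives (-9, 8, 6).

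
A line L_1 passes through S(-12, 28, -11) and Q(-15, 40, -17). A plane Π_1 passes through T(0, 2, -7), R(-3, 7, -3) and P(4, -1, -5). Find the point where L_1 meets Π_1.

A direction vector for L_1 is Q − S = (-3, 12, -6).
TR = (-3, 5, 4), TP = (4, -3, 2); a normal to Π_1 is TR × TP = (22, 22, -11).
Using T: Π_1 has equation 22x + 22y - 11z = 121.
Substitute r = (-12, 28, -11) + t(-3, 12, -6) into the plane: 473 + 264t = 121, so t = -4/3.
Intersection: (-12, 28, -11) + (-4/3)·(-3, 12, -6) = (-8, 12, -3).

(-8, 12, -3)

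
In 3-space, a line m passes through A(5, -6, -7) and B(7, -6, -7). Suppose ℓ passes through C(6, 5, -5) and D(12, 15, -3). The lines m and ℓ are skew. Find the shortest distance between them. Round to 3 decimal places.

A direction vector for m is B − A = (2, 0, 0).
A direction vector for ℓ is D − C = (6, 10, 2).
Common perpendicular direction n = (2, 0, 0) × (6, 10, 2) = (0, -4, 20).
With w = (6, 5, -5) − (5, -6, -7) = (1, 11, 2), w · n = -4.
Distance = |w · n| / |n| = |-4| / √416 ≈ 0.196.

0.196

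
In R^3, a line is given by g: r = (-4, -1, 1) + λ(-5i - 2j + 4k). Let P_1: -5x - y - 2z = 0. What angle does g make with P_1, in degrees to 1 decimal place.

31.1

sin θ = |n·v| / (|n||v|) = |19| / (√30 · √45) = 0.51711.
θ ≈ 31.1°.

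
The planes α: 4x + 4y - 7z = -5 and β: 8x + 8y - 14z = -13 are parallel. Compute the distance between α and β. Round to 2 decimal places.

Rescale β by 1/2: 4x + 4y - 7z = -13/2. Then distance = |-5 − (-13/2)| / √81 ≈ 0.17.

0.17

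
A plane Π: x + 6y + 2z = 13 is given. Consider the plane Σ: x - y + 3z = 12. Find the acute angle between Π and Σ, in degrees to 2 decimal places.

cos θ = |n₁·n₂| / (|n₁||n₂|) = |1| / (√41 · √11).
θ = arccos(0.04709) ≈ 87.30°.

87.30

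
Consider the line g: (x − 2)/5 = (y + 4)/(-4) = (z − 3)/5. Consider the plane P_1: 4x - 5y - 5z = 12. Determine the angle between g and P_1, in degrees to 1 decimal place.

g has direction (5, -4, 5) through (2, -4, 3).
sin θ = |n·v| / (|n||v|) = |15| / (√66 · √66) = 0.22727.
θ ≈ 13.1°.

13.1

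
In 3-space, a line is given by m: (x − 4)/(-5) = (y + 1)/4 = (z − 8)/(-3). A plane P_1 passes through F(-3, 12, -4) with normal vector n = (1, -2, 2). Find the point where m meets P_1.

(-11, 11, -1)

m has direction (-5, 4, -3) through (4, -1, 8).
P_1: n·r = n·F gives x - 2y + 2z = -35.
Substitute r = (4, -1, 8) + t(-5, 4, -3) into the plane: 22 + (-19)t = -35, so t = 3.
Intersection: (4, -1, 8) + 3·(-5, 4, -3) = (-11, 11, -1).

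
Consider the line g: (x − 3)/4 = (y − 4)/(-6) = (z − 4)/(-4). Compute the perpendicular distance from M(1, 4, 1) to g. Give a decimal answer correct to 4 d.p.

g has direction (4, -6, -4) through (3, 4, 4).
Taking (3, 4, 4) on g with direction v = (4, -6, -4): w = M − (3, 4, 4) = (-2, 0, -3), and w × v = (-18, -20, 12).
Distance = |w × v| / |v| = √868 / √68 ≈ 3.5728.

3.5728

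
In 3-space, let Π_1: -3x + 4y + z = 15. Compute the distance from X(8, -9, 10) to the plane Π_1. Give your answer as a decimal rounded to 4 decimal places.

n·X − d = (-3)·(8) + (4)·(-9) + (1)·(10) − 15 = -65; |n| = √26.
Distance = |-65| / √26 = 65/√26 ≈ 12.7475.

12.7475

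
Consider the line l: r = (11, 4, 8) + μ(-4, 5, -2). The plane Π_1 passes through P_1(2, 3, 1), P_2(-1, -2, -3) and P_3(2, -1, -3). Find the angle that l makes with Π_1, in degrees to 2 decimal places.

58.76

P_1P_2 = (-3, -5, -4), P_1P_3 = (0, -4, -4); a normal to Π_1 is P_1P_2 × P_1P_3 = (4, -12, 12).
Using P_1: Π_1 has equation 4x - 12y + 12z = -16.
sin θ = |n·v| / (|n||v|) = |-100| / (√304 · √45) = 0.85498.
θ ≈ 58.76°.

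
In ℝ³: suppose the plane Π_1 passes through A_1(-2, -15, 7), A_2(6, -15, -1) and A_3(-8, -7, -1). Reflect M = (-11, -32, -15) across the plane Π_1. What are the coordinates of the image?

(13, 10, 9)

A_1A_2 = (8, 0, -8), A_1A_3 = (-6, 8, -8); a normal to Π_1 is A_1A_2 × A_1A_3 = (64, 112, 64).
Using A_1: Π_1 has equation 64x + 112y + 64z = -1360.
λ = (n·M − d)/|n|² = (-5248 − (-1360))/20736 = -3/16.
Reflection = M − 2λn = (-11, -32, -15) − (-3/8)·(64, 112, 64) = (13, 10, 9).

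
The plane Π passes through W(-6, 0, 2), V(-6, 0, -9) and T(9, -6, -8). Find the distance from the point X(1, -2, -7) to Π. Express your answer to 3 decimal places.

WV = (0, 0, -11), WT = (15, -6, -10); a normal to Π is WV × WT = (-66, -165, 0).
Using W: Π has equation -66x - 165y = 396.
n·X − d = (-66)·(1) + (-165)·(-2) + (0)·(-7) − 396 = -132; |n| = √31581.
Distance = |-132| / √31581 = 132/√31581 ≈ 0.743.

0.743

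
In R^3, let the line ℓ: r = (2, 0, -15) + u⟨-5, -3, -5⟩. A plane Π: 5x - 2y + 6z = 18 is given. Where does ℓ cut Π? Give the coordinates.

Substitute r = (2, 0, -15) + t(-5, -3, -5) into the plane: -80 + (-49)t = 18, so t = -2.
Intersection: (2, 0, -15) + (-2)·(-5, -3, -5) = (12, 6, -5).

(12, 6, -5)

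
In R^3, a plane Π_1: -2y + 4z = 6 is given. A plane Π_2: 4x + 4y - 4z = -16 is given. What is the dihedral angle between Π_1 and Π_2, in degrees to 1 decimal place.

39.2

cos θ = |n₁·n₂| / (|n₁||n₂|) = |-24| / (√20 · √48).
θ = arccos(0.77460) ≈ 39.2°.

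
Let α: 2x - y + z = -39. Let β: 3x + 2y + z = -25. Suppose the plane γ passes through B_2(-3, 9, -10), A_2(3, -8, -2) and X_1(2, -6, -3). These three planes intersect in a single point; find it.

(-10, 8, -11)

B_2A_2 = (6, -17, 8), B_2X_1 = (5, -15, 7); a normal to γ is B_2A_2 × B_2X_1 = (1, -2, -5).
Using B_2: γ has equation x - 2y - 5z = 29.
Solving the 3×3 linear system 2x - y + z = -39, 3x + 2y + z = -25, x - 2y - 5z = 29 (e.g. by elimination or Cramer's rule, determinant = -40) gives (-10, 8, -11).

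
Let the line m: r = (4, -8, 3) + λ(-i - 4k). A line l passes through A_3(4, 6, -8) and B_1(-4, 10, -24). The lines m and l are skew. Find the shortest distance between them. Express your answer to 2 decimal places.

11.66

A direction vector for l is B_1 − A_3 = (-8, 4, -16).
Common perpendicular direction n = (-1, 0, -4) × (-8, 4, -16) = (16, 16, -4).
With w = (4, 6, -8) − (4, -8, 3) = (0, 14, -11), w · n = 268.
Distance = |w · n| / |n| = |268| / √528 ≈ 11.66.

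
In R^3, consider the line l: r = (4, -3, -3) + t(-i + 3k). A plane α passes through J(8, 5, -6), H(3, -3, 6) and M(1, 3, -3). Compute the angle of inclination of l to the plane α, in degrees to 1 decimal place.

JH = (-5, -8, 12), JM = (-7, -2, 3); a normal to α is JH × JM = (0, -69, -46).
Using J: α has equation -69y - 46z = -69.
sin θ = |n·v| / (|n||v|) = |-138| / (√6877 · √10) = 0.52623.
θ ≈ 31.8°.

31.8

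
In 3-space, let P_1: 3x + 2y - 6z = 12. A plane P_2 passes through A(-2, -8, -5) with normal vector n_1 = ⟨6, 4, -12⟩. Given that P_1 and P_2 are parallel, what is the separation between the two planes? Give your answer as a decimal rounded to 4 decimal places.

P_2: n_1·r = n_1·A gives 6x + 4y - 12z = 16.
Rescale P_2 by 1/2: 3x + 2y - 6z = 8. Then distance = |12 − 8| / √49 ≈ 0.5714.

0.5714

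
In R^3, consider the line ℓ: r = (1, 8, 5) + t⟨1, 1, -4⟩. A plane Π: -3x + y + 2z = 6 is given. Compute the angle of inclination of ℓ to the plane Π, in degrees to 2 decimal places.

sin θ = |n·v| / (|n||v|) = |-10| / (√14 · √18) = 0.62994.
θ ≈ 39.05°.

39.05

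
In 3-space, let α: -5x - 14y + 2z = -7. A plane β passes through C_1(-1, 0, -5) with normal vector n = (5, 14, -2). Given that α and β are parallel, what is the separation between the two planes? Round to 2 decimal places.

β: n·r = n·C_1 gives 5x + 14y - 2z = 5.
Rescale β by 1/(-1): -5x - 14y + 2z = -5. Then distance = |-7 − (-5)| / √225 ≈ 0.13.

0.13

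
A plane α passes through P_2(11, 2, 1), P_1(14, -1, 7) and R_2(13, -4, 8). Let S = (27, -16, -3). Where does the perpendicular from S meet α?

P_2P_1 = (3, -3, 6), P_2R_2 = (2, -6, 7); a normal to α is P_2P_1 × P_2R_2 = (15, -9, -12).
Using P_2: α has equation 15x - 9y - 12z = 135.
Foot = S − λn with λ = (n·S − d)/|n|² = (585 − 135)/450 = 1.
Foot = (27, -16, -3) − 1·(15, -9, -12) = (12, -7, 9).

(12, -7, 9)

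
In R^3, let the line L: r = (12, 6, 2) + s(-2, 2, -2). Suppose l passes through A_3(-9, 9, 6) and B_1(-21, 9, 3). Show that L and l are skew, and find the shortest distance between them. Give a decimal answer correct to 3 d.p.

9.021

A direction vector for l is B_1 − A_3 = (-12, 0, -3).
Common perpendicular direction n = (-2, 2, -2) × (-12, 0, -3) = (-6, 18, 24).
With w = (-9, 9, 6) − (12, 6, 2) = (-21, 3, 4), w · n = 276.
Since n ≠ 0 the lines are not parallel, and w · n = 276 ≠ 0 so they do not intersect; hence they are skew.
Distance = |w · n| / |n| = |276| / √936 ≈ 9.021.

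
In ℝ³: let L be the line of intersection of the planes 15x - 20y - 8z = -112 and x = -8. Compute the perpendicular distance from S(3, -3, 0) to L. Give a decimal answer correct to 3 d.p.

Direction of L: (15, -20, -8) × (1, 0, 0) = (0, -8, 20).
A point on L: solving the two plane equations with y = -2 gives (-8, -2, 4).
Taking (-8, -2, 4) on L with direction v = (0, -8, 20): w = S − (-8, -2, 4) = (11, -1, -4), and w × v = (-52, -220, -88).
Distance = |w × v| / |v| = √58848 / √464 ≈ 11.262.

11.262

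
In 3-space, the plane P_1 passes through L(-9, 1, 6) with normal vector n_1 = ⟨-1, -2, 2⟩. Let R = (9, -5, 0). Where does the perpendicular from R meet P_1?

P_1: n_1·r = n_1·L gives -x - 2y + 2z = 19.
Foot = R − λn with λ = (n·R − d)/|n|² = (1 − 19)/9 = -2.
Foot = (9, -5, 0) − (-2)·(-1, -2, 2) = (7, -9, 4).

(7, -9, 4)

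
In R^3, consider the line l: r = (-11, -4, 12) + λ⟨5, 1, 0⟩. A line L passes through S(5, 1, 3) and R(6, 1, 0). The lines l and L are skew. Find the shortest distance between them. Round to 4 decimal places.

A direction vector for L is R − S = (1, 0, -3).
Common perpendicular direction n = (5, 1, 0) × (1, 0, -3) = (-3, 15, -1).
With w = (5, 1, 3) − (-11, -4, 12) = (16, 5, -9), w · n = 36.
Distance = |w · n| / |n| = |36| / √235 ≈ 2.3484.

2.3484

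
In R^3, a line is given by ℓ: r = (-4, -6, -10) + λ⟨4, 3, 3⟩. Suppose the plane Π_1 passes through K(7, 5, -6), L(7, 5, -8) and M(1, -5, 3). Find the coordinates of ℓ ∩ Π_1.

KL = (0, 0, -2), KM = (-6, -10, 9); a normal to Π_1 is KL × KM = (-20, 12, 0).
Using K: Π_1 has equation -20x + 12y = -80.
Substitute r = (-4, -6, -10) + t(4, 3, 3) into the plane: 8 + (-44)t = -80, so t = 2.
Intersection: (-4, -6, -10) + 2·(4, 3, 3) = (4, 0, -4).

(4, 0, -4)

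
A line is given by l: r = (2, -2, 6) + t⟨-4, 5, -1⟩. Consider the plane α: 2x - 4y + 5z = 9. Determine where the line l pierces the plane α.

(-2, 3, 5)

Substitute r = (2, -2, 6) + t(-4, 5, -1) into the plane: 42 + (-33)t = 9, so t = 1.
Intersection: (2, -2, 6) + 1·(-4, 5, -1) = (-2, 3, 5).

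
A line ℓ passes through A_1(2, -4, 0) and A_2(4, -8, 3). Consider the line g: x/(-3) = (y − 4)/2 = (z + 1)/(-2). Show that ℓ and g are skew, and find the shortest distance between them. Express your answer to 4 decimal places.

3.7330

A direction vector for ℓ is A_2 − A_1 = (2, -4, 3).
g has direction (-3, 2, -2) through (0, 4, -1).
Common perpendicular direction n = (2, -4, 3) × (-3, 2, -2) = (2, -5, -8).
With w = (0, 4, -1) − (2, -4, 0) = (-2, 8, -1), w · n = -36.
Since n ≠ 0 the lines are not parallel, and w · n = -36 ≠ 0 so they do not intersect; hence they are skew.
Distance = |w · n| / |n| = |-36| / √93 ≈ 3.7330.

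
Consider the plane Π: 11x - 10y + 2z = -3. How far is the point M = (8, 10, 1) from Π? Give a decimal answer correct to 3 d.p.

n·M − d = (11)·(8) + (-10)·(10) + (2)·(1) − (-3) = -7; |n| = √225.
Distance = |-7| / √225 = 7/√225 ≈ 0.467.

0.467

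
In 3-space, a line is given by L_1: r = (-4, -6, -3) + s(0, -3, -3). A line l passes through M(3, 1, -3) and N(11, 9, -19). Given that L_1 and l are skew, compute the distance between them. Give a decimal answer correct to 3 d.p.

A direction vector for l is N − M = (8, 8, -16).
Common perpendicular direction n = (0, -3, -3) × (8, 8, -16) = (72, -24, 24).
With w = (3, 1, -3) − (-4, -6, -3) = (7, 7, 0), w · n = 336.
Distance = |w · n| / |n| = |336| / √6336 ≈ 4.221.

4.221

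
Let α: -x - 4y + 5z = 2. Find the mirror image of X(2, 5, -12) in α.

λ = (n·X − d)/|n|² = (-82 − 2)/42 = -2.
Reflection = X − 2λn = (2, 5, -12) − (-4)·(-1, -4, 5) = (-2, -11, 8).

(-2, -11, 8)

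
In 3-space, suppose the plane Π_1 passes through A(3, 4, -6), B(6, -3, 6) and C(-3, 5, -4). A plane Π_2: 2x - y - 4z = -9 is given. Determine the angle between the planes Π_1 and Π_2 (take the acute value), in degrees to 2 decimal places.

AB = (3, -7, 12), AC = (-6, 1, 2); a normal to Π_1 is AB × AC = (-26, -78, -39).
Using A: Π_1 has equation -26x - 78y - 39z = -156.
cos θ = |n₁·n₂| / (|n₁||n₂|) = |182| / (√8281 · √21).
θ = arccos(0.43644) ≈ 64.12°.

64.12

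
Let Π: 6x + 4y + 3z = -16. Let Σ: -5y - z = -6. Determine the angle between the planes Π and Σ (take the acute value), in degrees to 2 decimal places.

cos θ = |n₁·n₂| / (|n₁||n₂|) = |-23| / (√61 · √26).
θ = arccos(0.57753) ≈ 54.72°.

54.72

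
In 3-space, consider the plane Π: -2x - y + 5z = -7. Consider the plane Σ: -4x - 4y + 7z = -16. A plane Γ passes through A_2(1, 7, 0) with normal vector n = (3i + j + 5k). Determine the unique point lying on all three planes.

Γ: n·r = n·A_2 gives 3x + y + 5z = 10.
Solving the 3×3 linear system -2x - y + 5z = -7, -4x - 4y + 7z = -16, 3x + y + 5z = 10 (e.g. by elimination or Cramer's rule, determinant = 53) gives (3, 1, 0).

(3, 1, 0)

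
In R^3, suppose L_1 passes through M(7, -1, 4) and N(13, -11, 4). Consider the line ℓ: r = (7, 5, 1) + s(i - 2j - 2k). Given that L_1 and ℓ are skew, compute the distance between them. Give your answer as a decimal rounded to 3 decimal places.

3.332

A direction vector for L_1 is N − M = (6, -10, 0).
Common perpendicular direction n = (6, -10, 0) × (1, -2, -2) = (20, 12, -2).
With w = (7, 5, 1) − (7, -1, 4) = (0, 6, -3), w · n = 78.
Distance = |w · n| / |n| = |78| / √548 ≈ 3.332.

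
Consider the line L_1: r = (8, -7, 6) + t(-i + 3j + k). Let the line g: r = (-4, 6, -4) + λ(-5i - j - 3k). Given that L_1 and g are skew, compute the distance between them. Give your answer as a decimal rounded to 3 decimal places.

8.573

Common perpendicular direction n = (-1, 3, 1) × (-5, -1, -3) = (-8, -8, 16).
With w = (-4, 6, -4) − (8, -7, 6) = (-12, 13, -10), w · n = -168.
Distance = |w · n| / |n| = |-168| / √384 ≈ 8.573.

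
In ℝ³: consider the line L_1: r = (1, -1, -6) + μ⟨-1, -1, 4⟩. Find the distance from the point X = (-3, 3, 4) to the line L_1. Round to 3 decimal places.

6.566

Taking (1, -1, -6) on L_1 with direction v = (-1, -1, 4): w = X − (1, -1, -6) = (-4, 4, 10), and w × v = (26, 6, 8).
Distance = |w × v| / |v| = √776 / √18 ≈ 6.566.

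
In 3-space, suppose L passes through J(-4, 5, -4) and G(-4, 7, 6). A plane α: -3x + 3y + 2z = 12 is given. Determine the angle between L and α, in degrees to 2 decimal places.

A direction vector for L is G − J = (0, 2, 10).
sin θ = |n·v| / (|n||v|) = |26| / (√22 · √104) = 0.54356.
θ ≈ 32.93°.

32.93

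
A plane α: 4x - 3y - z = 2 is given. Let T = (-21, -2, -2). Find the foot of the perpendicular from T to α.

Foot = T − λn with λ = (n·T − d)/|n|² = (-76 − 2)/26 = -3.
Foot = (-21, -2, -2) − (-3)·(4, -3, -1) = (-9, -11, -5).

(-9, -11, -5)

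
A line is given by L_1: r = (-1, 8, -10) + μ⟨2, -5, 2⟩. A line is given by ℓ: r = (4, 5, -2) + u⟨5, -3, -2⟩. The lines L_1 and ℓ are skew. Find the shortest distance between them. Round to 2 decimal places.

6.66

Common perpendicular direction n = (2, -5, 2) × (5, -3, -2) = (16, 14, 19).
With w = (4, 5, -2) − (-1, 8, -10) = (5, -3, 8), w · n = 190.
Distance = |w · n| / |n| = |190| / √813 ≈ 6.66.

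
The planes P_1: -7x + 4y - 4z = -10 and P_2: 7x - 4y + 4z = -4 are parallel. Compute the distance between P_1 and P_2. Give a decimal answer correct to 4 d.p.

Rescale P_2 by 1/(-1): -7x + 4y - 4z = 4. Then distance = |-10 − 4| / √81 ≈ 1.5556.

1.5556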